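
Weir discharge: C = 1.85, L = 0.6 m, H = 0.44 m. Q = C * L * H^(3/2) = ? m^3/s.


Q = C * L * H^(3/2) = 1.85 * 0.6 * 0.44^1.5 = 1.85 * 0.6 * 0.291863

0.3240 m^3/s


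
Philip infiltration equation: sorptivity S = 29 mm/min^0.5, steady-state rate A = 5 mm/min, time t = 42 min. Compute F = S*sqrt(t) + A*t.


F = S*sqrt(t) + A*t
F = 29*sqrt(42) + 5*42
F = 29*6.480741 + 210

397.9415 mm


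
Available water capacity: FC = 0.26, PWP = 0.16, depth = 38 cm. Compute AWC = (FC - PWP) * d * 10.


AWC = (FC - PWP) * d * 10
AWC = (0.26 - 0.16) * 38 * 10
AWC = 0.1000 * 38 * 10

38.0000 mm


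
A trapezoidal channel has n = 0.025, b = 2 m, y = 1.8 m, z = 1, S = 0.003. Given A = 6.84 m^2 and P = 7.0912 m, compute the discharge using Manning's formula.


R = A/P = 6.84/7.0912 = 0.964576
Q = (1/0.025) * 6.84 * 0.964576^(2/3) * 0.003^0.5

14.6297 m^3/s


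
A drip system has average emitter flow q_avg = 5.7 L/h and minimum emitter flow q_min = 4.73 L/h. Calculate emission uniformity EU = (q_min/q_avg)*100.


EU = (q_min/q_avg)*100 = (4.73/5.7)*100 = 82.9825%

82.9825 %


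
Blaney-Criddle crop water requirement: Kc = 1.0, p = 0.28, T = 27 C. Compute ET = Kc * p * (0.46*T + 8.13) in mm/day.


ET = Kc * p * (0.46*T + 8.13)
ET = 1.0 * 0.28 * (0.46*27 + 8.13)
ET = 1.0 * 0.28 * 20.5500

5.7540 mm/day


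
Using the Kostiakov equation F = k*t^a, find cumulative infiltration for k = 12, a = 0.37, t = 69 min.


F = k * t^a = 12 * 69^0.37
F = 12 * 4.790426

57.4851 mm


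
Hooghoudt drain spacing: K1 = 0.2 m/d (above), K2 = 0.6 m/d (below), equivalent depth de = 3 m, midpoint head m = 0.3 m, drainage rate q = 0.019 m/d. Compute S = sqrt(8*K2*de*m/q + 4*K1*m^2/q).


S^2 = 8*K2*de*m/q + 4*K1*m^2/q
S^2 = 8*0.6*3*0.3/0.019 + 4*0.2*0.3^2/0.019
S = sqrt(231.1579)

15.2039 m


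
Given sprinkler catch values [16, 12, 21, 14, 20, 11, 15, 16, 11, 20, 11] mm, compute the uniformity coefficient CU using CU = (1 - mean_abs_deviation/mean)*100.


mean = 15.181818 mm
MAD = 3.107438 mm
CU = (1 - 3.107438/15.181818)*100

79.5318 %


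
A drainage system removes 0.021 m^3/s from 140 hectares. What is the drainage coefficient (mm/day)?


DC = Q * 86400 / (A * 10000) * 1000
DC = 0.021 * 86400 / (140 * 10000) * 1000
DC = 1814400.0000 / 1400000

1.2960 mm/day


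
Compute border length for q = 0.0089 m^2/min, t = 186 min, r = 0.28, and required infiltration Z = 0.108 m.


L = q*t/((1+r)*Z)
L = 0.0089*186/((1+0.28)*0.108)
L = 1.6554/0.13824

11.9748 m


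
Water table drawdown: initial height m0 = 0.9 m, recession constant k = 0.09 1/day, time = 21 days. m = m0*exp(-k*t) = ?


m = m0 * exp(-k*t)
m = 0.9 * exp(-0.09 * 21)
m = 0.9 * exp(-1.8900)

0.1360 m


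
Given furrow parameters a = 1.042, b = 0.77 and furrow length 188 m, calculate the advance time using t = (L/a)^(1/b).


t = (L/a)^(1/b)
t = (188/1.042)^(1/0.77)
t = 180.422265^(1/0.77)

851.6221 min


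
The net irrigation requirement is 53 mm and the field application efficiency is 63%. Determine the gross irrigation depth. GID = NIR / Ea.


Ea = 63% = 0.63
GID = NIR / Ea = 53 / 0.63 = 84.1270 mm

84.1270 mm


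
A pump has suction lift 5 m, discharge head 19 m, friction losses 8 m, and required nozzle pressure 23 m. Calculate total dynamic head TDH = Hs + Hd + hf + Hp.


TDH = Hs + Hd + hf + Hp = 5 + 19 + 8 + 23 = 55

55 m


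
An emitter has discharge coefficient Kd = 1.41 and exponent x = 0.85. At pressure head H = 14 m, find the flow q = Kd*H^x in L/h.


q = Kd * H^x = 1.41 * 14^0.85 = 1.41 * 9.423426

13.2870 L/h


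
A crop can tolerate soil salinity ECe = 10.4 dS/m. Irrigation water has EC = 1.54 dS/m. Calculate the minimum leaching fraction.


LR = ECiw / (5*ECe - ECiw)
LR = 1.54 / (5*10.4 - 1.54)
LR = 1.54 / 50.4600

0.0305


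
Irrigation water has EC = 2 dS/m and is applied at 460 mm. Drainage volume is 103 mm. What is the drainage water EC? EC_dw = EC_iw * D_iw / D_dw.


EC_dw = EC_iw * D_iw / D_dw
EC_dw = 2 * 460 / 103
EC_dw = 920 / 103

8.9320 dS/m


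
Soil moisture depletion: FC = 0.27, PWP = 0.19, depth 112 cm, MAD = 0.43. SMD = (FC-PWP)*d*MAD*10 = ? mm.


SMD = (FC - PWP) * d * MAD * 10
SMD = (0.27 - 0.19) * 112 * 0.43 * 10
SMD = 0.0800 * 112 * 0.43 * 10

38.5280 mm


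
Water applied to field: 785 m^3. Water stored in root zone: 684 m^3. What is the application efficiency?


Ea = V_root / V_field * 100 = 684 / 785 * 100 = 87.1338%

87.1338 %


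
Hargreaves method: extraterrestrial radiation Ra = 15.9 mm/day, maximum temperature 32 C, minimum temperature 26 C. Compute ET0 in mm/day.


Tmean = (Tmax + Tmin)/2 = (32 + 26)/2 = 29.0
ET0 = 0.0023 * 15.9 * (29.0 + 17.8) * sqrt(32 - 26)
ET0 = 0.0023 * 15.9 * 46.8 * 2.449490

4.1922 mm/day


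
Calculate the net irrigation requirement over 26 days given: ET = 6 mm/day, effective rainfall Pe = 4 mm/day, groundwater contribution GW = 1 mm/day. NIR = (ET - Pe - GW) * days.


Daily deficit = ET - Pe - GW = 6 - 4 - 1 = 1 mm/day
NIR = 1 * 26 = 26 mm

26.0000 mm


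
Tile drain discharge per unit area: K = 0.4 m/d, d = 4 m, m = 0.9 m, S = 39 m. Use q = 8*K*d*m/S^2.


q = 8*K*d*m/S^2
q = 8*0.4*4*0.9/39^2
q = 11.5200 / 1521

0.0076 m/d


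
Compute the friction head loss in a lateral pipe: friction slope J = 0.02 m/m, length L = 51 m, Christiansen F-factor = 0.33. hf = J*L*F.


hf = J * L * F = 0.02 * 51 * 0.33 = 0.3366 m

0.3366 m


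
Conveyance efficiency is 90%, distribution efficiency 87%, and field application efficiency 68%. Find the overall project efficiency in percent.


Ec = 0.9, Eb = 0.87, Ea = 0.68
E = 0.9 * 0.87 * 0.68 * 100 = 53.2440%

53.2440 %


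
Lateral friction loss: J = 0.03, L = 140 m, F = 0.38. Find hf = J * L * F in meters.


hf = J * L * F = 0.03 * 140 * 0.38 = 1.5960 m

1.5960 m


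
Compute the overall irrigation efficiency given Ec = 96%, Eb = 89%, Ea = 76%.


Ec = 0.96, Eb = 0.89, Ea = 0.76
E = 0.96 * 0.89 * 0.76 * 100 = 64.9344%

64.9344 %


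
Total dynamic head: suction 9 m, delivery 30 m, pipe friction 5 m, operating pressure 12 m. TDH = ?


TDH = Hs + Hd + hf + Hp = 9 + 30 + 5 + 12 = 56

56 m


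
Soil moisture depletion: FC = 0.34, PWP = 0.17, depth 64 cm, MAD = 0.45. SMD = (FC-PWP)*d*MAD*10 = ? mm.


SMD = (FC - PWP) * d * MAD * 10
SMD = (0.34 - 0.17) * 64 * 0.45 * 10
SMD = 0.1700 * 64 * 0.45 * 10

48.9600 mm


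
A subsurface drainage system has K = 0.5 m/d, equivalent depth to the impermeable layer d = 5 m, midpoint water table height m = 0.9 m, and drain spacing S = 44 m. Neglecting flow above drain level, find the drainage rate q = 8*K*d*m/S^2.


q = 8*K*d*m/S^2
q = 8*0.5*5*0.9/44^2
q = 18.0000 / 1936

0.0093 m/d


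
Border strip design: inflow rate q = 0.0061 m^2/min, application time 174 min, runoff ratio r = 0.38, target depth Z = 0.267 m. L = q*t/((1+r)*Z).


L = q*t/((1+r)*Z)
L = 0.0061*174/((1+0.38)*0.267)
L = 1.0614/0.36846

2.8806 m


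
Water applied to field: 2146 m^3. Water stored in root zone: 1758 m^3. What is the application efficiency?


Ea = V_root / V_field * 100 = 1758 / 2146 * 100 = 81.9199%

81.9199 %


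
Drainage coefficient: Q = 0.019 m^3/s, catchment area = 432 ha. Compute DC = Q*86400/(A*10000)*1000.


DC = Q * 86400 / (A * 10000) * 1000
DC = 0.019 * 86400 / (432 * 10000) * 1000
DC = 1641600.0000 / 4320000

0.3800 mm/day


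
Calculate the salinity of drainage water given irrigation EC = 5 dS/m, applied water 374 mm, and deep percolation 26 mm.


EC_dw = EC_iw * D_iw / D_dw
EC_dw = 5 * 374 / 26
EC_dw = 1870 / 26

71.9231 dS/m


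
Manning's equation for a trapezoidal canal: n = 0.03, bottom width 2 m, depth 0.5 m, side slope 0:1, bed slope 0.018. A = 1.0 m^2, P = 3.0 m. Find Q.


R = A/P = 1.0/3.0 = 0.333333
Q = (1/0.03) * 1.0 * 0.333333^(2/3) * 0.018^0.5

2.1500 m^3/s


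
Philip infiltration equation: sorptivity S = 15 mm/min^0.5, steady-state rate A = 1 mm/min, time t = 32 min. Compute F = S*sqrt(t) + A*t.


F = S*sqrt(t) + A*t
F = 15*sqrt(32) + 1*32
F = 15*5.656854 + 32

116.8528 mm


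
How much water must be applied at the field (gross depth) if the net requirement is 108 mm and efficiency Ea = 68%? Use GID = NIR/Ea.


Ea = 68% = 0.68
GID = NIR / Ea = 108 / 0.68 = 158.8235 mm

158.8235 mm


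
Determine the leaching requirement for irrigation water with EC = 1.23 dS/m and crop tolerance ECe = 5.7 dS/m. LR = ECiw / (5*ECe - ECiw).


LR = ECiw / (5*ECe - ECiw)
LR = 1.23 / (5*5.7 - 1.23)
LR = 1.23 / 27.2700

0.0451


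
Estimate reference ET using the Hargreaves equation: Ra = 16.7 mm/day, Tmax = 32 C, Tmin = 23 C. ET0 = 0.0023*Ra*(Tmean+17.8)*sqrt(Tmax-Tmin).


Tmean = (Tmax + Tmin)/2 = (32 + 23)/2 = 27.5
ET0 = 0.0023 * 16.7 * (27.5 + 17.8) * sqrt(32 - 23)
ET0 = 0.0023 * 16.7 * 45.3 * 3.000000

5.2199 mm/day


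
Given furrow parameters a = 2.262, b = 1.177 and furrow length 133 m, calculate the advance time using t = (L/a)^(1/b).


t = (L/a)^(1/b)
t = (133/2.262)^(1/1.177)
t = 58.797524^(1/1.177)

31.8624 min


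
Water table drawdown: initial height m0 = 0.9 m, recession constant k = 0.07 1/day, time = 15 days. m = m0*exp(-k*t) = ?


m = m0 * exp(-k*t)
m = 0.9 * exp(-0.07 * 15)
m = 0.9 * exp(-1.0500)

0.3149 m


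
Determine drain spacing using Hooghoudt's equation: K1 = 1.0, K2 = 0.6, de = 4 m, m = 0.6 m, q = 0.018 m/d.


S^2 = 8*K2*de*m/q + 4*K1*m^2/q
S^2 = 8*0.6*4*0.6/0.018 + 4*1.0*0.6^2/0.018
S = sqrt(720.0000)

26.8328 m


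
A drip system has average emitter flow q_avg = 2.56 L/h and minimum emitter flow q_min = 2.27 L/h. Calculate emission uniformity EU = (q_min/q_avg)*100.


EU = (q_min/q_avg)*100 = (2.27/2.56)*100 = 88.6719%

88.6719 %


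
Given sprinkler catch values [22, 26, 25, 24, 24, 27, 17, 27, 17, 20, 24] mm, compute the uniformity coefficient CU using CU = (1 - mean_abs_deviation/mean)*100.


mean = 23.000000 mm
MAD = 2.909091 mm
CU = (1 - 2.909091/23.000000)*100

87.3518 %


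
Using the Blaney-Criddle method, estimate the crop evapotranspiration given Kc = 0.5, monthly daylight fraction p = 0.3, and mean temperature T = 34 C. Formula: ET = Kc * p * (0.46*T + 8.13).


ET = Kc * p * (0.46*T + 8.13)
ET = 0.5 * 0.3 * (0.46*34 + 8.13)
ET = 0.5 * 0.3 * 23.7700

3.5655 mm/day


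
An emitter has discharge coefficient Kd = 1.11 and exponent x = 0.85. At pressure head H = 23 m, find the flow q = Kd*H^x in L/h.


q = Kd * H^x = 1.11 * 23^0.85 = 1.11 * 14.370394

15.9511 L/h


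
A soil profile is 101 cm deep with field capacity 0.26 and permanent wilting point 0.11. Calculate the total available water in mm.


AWC = (FC - PWP) * d * 10
AWC = (0.26 - 0.11) * 101 * 10
AWC = 0.1500 * 101 * 10

151.5000 mm


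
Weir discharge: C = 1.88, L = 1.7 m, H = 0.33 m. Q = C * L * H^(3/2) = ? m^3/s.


Q = C * L * H^(3/2) = 1.88 * 1.7 * 0.33^1.5 = 1.88 * 1.7 * 0.189571

0.6059 m^3/s


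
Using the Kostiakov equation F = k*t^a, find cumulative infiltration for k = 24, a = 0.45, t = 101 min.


F = k * t^a = 24 * 101^0.45
F = 24 * 7.978929

191.4943 mm


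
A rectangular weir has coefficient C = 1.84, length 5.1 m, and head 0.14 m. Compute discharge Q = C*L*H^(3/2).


Q = C * L * H^(3/2) = 1.84 * 5.1 * 0.14^1.5 = 1.84 * 5.1 * 0.052383

0.4916 m^3/s


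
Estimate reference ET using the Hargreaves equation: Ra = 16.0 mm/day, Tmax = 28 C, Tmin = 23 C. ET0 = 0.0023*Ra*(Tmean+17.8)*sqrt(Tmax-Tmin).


Tmean = (Tmax + Tmin)/2 = (28 + 23)/2 = 25.5
ET0 = 0.0023 * 16.0 * (25.5 + 17.8) * sqrt(28 - 23)
ET0 = 0.0023 * 16.0 * 43.3 * 2.236068

3.5630 mm/day


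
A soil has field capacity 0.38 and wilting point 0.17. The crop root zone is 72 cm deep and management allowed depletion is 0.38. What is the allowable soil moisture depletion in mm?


SMD = (FC - PWP) * d * MAD * 10
SMD = (0.38 - 0.17) * 72 * 0.38 * 10
SMD = 0.2100 * 72 * 0.38 * 10

57.4560 mm


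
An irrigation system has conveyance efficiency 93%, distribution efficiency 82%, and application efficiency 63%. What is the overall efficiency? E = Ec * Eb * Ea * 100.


Ec = 0.93, Eb = 0.82, Ea = 0.63
E = 0.93 * 0.82 * 0.63 * 100 = 48.0438%

48.0438 %


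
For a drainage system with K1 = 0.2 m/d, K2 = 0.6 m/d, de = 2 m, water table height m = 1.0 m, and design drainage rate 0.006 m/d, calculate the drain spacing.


S^2 = 8*K2*de*m/q + 4*K1*m^2/q
S^2 = 8*0.6*2*1.0/0.006 + 4*0.2*1.0^2/0.006
S = sqrt(1733.3333)

41.6333 m


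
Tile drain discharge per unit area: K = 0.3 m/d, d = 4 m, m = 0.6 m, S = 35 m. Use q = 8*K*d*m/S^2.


q = 8*K*d*m/S^2
q = 8*0.3*4*0.6/35^2
q = 5.7600 / 1225

0.0047 m/d


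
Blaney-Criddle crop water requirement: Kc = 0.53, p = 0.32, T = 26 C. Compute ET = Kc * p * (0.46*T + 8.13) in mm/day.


ET = Kc * p * (0.46*T + 8.13)
ET = 0.53 * 0.32 * (0.46*26 + 8.13)
ET = 0.53 * 0.32 * 20.0900

3.4073 mm/day


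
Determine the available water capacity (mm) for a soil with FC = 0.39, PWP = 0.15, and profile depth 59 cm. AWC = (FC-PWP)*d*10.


AWC = (FC - PWP) * d * 10
AWC = (0.39 - 0.15) * 59 * 10
AWC = 0.2400 * 59 * 10

141.6000 mm


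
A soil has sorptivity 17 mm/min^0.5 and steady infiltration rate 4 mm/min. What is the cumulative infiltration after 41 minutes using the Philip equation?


F = S*sqrt(t) + A*t
F = 17*sqrt(41) + 4*41
F = 17*6.403124 + 164

272.8531 mm


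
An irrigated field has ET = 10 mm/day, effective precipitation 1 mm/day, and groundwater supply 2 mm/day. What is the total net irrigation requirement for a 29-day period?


Daily deficit = ET - Pe - GW = 10 - 1 - 2 = 7 mm/day
NIR = 7 * 29 = 203 mm

203.0000 mm


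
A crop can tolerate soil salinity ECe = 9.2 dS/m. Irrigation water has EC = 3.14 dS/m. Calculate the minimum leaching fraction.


LR = ECiw / (5*ECe - ECiw)
LR = 3.14 / (5*9.2 - 3.14)
LR = 3.14 / 42.8600

0.0733


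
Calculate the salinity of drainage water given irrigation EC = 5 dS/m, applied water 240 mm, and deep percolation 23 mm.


EC_dw = EC_iw * D_iw / D_dw
EC_dw = 5 * 240 / 23
EC_dw = 1200 / 23

52.1739 dS/m


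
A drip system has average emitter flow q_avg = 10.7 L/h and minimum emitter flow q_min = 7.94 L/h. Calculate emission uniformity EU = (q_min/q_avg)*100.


EU = (q_min/q_avg)*100 = (7.94/10.7)*100 = 74.2056%

74.2056 %


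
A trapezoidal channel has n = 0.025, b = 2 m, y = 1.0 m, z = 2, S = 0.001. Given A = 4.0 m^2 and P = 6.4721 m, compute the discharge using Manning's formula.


R = A/P = 4.0/6.4721 = 0.618037
Q = (1/0.025) * 4.0 * 0.618037^(2/3) * 0.001^0.5

3.6711 m^3/s


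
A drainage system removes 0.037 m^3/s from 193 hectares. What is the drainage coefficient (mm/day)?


DC = Q * 86400 / (A * 10000) * 1000
DC = 0.037 * 86400 / (193 * 10000) * 1000
DC = 3196800.0000 / 1930000

1.6564 mm/day


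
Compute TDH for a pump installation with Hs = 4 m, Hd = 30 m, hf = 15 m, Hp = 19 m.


TDH = Hs + Hd + hf + Hp = 4 + 30 + 15 + 19 = 68

68 m


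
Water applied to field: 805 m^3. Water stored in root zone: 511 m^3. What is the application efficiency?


Ea = V_root / V_field * 100 = 511 / 805 * 100 = 63.4783%

63.4783 %


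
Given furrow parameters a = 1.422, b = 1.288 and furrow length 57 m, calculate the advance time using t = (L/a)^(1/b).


t = (L/a)^(1/b)
t = (57/1.422)^(1/1.288)
t = 40.084388^(1/1.288)

17.5609 min


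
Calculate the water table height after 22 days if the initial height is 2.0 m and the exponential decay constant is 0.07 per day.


m = m0 * exp(-k*t)
m = 2.0 * exp(-0.07 * 22)
m = 2.0 * exp(-1.5400)

0.4288 m


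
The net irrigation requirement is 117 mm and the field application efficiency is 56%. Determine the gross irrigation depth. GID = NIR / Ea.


Ea = 56% = 0.56
GID = NIR / Ea = 117 / 0.56 = 208.9286 mm

208.9286 mm


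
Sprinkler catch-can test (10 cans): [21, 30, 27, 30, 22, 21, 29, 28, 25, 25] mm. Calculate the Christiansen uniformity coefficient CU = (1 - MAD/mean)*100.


mean = 25.800000 mm
MAD = 3.000000 mm
CU = (1 - 3.000000/25.800000)*100

88.3721 %


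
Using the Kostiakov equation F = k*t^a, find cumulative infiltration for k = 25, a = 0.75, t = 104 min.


F = k * t^a = 25 * 104^0.75
F = 25 * 32.566794

814.1698 mm


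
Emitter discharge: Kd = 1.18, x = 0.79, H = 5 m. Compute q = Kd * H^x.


q = Kd * H^x = 1.18 * 5^0.79 = 1.18 * 3.566041

4.2079 L/h


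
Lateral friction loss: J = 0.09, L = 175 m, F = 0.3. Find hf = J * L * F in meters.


hf = J * L * F = 0.09 * 175 * 0.3 = 4.7250 m

4.7250 m


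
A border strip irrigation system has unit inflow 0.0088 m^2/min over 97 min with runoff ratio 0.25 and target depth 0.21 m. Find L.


L = q*t/((1+r)*Z)
L = 0.0088*97/((1+0.25)*0.21)
L = 0.8536/0.2625

3.2518 m


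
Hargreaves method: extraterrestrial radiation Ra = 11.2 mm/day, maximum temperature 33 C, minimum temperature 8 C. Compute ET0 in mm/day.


Tmean = (Tmax + Tmin)/2 = (33 + 8)/2 = 20.5
ET0 = 0.0023 * 11.2 * (20.5 + 17.8) * sqrt(33 - 8)
ET0 = 0.0023 * 11.2 * 38.3 * 5.000000

4.9330 mm/day


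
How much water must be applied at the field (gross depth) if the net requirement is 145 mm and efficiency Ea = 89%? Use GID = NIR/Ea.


Ea = 89% = 0.89
GID = NIR / Ea = 145 / 0.89 = 162.9213 mm

162.9213 mm


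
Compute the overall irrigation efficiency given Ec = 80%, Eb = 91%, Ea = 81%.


Ec = 0.8, Eb = 0.91, Ea = 0.81
E = 0.8 * 0.91 * 0.81 * 100 = 58.9680%

58.9680 %


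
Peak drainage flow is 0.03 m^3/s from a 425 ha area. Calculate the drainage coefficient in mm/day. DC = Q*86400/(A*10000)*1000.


DC = Q * 86400 / (A * 10000) * 1000
DC = 0.03 * 86400 / (425 * 10000) * 1000
DC = 2592000.0000 / 4250000

0.6099 mm/day


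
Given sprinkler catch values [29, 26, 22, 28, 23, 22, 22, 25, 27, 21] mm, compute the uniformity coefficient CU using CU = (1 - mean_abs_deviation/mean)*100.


mean = 24.500000 mm
MAD = 2.500000 mm
CU = (1 - 2.500000/24.500000)*100

89.7959 %


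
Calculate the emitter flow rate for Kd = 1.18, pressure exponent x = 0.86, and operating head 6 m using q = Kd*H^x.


q = Kd * H^x = 1.18 * 6^0.86 = 1.18 * 4.668852

5.5092 L/h


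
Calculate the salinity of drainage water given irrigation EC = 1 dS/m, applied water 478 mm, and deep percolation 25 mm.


EC_dw = EC_iw * D_iw / D_dw
EC_dw = 1 * 478 / 25
EC_dw = 478 / 25

19.1200 dS/m


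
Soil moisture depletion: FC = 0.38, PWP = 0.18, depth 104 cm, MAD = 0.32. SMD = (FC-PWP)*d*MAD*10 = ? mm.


SMD = (FC - PWP) * d * MAD * 10
SMD = (0.38 - 0.18) * 104 * 0.32 * 10
SMD = 0.2000 * 104 * 0.32 * 10

66.5600 mm


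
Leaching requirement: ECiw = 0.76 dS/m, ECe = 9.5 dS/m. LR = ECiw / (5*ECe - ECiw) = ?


LR = ECiw / (5*ECe - ECiw)
LR = 0.76 / (5*9.5 - 0.76)
LR = 0.76 / 46.7400

0.0163


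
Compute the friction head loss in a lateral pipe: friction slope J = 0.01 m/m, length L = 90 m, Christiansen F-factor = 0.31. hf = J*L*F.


hf = J * L * F = 0.01 * 90 * 0.31 = 0.2790 m

0.2790 m


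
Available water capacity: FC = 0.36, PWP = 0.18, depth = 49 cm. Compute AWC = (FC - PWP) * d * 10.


AWC = (FC - PWP) * d * 10
AWC = (0.36 - 0.18) * 49 * 10
AWC = 0.1800 * 49 * 10

88.2000 mm


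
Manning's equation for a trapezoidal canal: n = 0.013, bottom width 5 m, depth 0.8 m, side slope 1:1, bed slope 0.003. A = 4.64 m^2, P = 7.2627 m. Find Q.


R = A/P = 4.64/7.2627 = 0.638881
Q = (1/0.013) * 4.64 * 0.638881^(2/3) * 0.003^0.5

14.5016 m^3/s


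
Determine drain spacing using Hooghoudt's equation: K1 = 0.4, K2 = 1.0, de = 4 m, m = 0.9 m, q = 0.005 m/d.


S^2 = 8*K2*de*m/q + 4*K1*m^2/q
S^2 = 8*1.0*4*0.9/0.005 + 4*0.4*0.9^2/0.005
S = sqrt(6019.2000)

77.5835 m


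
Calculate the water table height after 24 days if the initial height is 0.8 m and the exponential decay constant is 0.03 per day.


m = m0 * exp(-k*t)
m = 0.8 * exp(-0.03 * 24)
m = 0.8 * exp(-0.7200)

0.3894 m


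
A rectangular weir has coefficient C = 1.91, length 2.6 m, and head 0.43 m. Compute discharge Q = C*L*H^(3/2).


Q = C * L * H^(3/2) = 1.91 * 2.6 * 0.43^1.5 = 1.91 * 2.6 * 0.281970

1.4003 m^3/s


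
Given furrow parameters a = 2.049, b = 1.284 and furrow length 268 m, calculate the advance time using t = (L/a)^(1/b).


t = (L/a)^(1/b)
t = (268/2.049)^(1/1.284)
t = 130.795510^(1/1.284)

44.5079 min


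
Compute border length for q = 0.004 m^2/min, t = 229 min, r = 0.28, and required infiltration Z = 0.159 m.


L = q*t/((1+r)*Z)
L = 0.004*229/((1+0.28)*0.159)
L = 0.916/0.20352

4.5008 m


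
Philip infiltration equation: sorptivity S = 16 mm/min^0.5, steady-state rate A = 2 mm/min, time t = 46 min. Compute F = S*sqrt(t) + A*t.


F = S*sqrt(t) + A*t
F = 16*sqrt(46) + 2*46
F = 16*6.782330 + 92

200.5173 mm


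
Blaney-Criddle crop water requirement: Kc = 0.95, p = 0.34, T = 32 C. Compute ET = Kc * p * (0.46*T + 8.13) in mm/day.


ET = Kc * p * (0.46*T + 8.13)
ET = 0.95 * 0.34 * (0.46*32 + 8.13)
ET = 0.95 * 0.34 * 22.8500

7.3806 mm/day


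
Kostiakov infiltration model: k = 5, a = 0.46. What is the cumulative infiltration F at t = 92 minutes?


F = k * t^a = 5 * 92^0.46
F = 5 * 8.004651

40.0233 mm


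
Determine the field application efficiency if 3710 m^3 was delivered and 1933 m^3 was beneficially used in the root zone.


Ea = V_root / V_field * 100 = 1933 / 3710 * 100 = 52.1024%

52.1024 %


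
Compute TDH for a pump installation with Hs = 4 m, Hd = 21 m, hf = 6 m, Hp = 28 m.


TDH = Hs + Hd + hf + Hp = 4 + 21 + 6 + 28 = 59

59 m


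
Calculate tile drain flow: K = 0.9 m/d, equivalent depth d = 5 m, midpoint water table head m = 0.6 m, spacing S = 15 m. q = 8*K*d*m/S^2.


q = 8*K*d*m/S^2
q = 8*0.9*5*0.6/15^2
q = 21.6000 / 225

0.0960 m/d


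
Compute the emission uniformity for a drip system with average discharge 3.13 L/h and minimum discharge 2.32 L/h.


EU = (q_min/q_avg)*100 = (2.32/3.13)*100 = 74.1214%

74.1214 %


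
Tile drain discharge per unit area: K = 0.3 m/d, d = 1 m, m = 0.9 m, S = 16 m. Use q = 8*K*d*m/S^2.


q = 8*K*d*m/S^2
q = 8*0.3*1*0.9/16^2
q = 2.1600 / 256

0.0084 m/d


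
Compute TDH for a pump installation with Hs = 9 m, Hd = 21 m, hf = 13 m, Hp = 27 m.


TDH = Hs + Hd + hf + Hp = 9 + 21 + 13 + 27 = 70

70 m


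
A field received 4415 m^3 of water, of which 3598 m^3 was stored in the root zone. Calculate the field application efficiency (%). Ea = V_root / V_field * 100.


Ea = V_root / V_field * 100 = 3598 / 4415 * 100 = 81.4949%

81.4949 %


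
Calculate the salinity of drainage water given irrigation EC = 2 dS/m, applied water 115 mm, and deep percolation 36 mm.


EC_dw = EC_iw * D_iw / D_dw
EC_dw = 2 * 115 / 36
EC_dw = 230 / 36

6.3889 dS/m


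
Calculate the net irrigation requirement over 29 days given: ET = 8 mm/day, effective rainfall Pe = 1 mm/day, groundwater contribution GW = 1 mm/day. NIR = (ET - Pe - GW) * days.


Daily deficit = ET - Pe - GW = 8 - 1 - 1 = 6 mm/day
NIR = 6 * 29 = 174 mm

174.0000 mm


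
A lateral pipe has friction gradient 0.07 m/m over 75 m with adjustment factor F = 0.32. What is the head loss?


hf = J * L * F = 0.07 * 75 * 0.32 = 1.6800 m

1.6800 m


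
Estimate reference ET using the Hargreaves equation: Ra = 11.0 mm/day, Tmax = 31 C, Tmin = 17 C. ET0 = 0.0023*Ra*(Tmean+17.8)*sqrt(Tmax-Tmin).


Tmean = (Tmax + Tmin)/2 = (31 + 17)/2 = 24.0
ET0 = 0.0023 * 11.0 * (24.0 + 17.8) * sqrt(31 - 17)
ET0 = 0.0023 * 11.0 * 41.8 * 3.741657

3.9570 mm/day


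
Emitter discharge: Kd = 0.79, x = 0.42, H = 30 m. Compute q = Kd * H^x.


q = Kd * H^x = 0.79 * 30^0.42 = 0.79 * 4.172448

3.2962 L/h


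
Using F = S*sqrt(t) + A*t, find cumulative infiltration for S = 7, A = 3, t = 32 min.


F = S*sqrt(t) + A*t
F = 7*sqrt(32) + 3*32
F = 7*5.656854 + 96

135.5980 mm


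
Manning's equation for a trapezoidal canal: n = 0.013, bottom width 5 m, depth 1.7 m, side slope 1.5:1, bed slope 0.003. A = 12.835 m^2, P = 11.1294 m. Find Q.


R = A/P = 12.835/11.1294 = 1.153252
Q = (1/0.013) * 12.835 * 1.153252^(2/3) * 0.003^0.5

59.4697 m^3/s


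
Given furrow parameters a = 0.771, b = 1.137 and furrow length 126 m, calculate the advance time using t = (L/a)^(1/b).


t = (L/a)^(1/b)
t = (126/0.771)^(1/1.137)
t = 163.424125^(1/1.137)

88.4358 min


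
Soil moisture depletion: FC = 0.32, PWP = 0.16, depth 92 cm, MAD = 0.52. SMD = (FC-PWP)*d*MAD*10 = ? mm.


SMD = (FC - PWP) * d * MAD * 10
SMD = (0.32 - 0.16) * 92 * 0.52 * 10
SMD = 0.1600 * 92 * 0.52 * 10

76.5440 mm


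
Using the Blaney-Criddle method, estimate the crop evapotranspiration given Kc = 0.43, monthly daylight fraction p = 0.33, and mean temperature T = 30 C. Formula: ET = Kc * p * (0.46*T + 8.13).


ET = Kc * p * (0.46*T + 8.13)
ET = 0.43 * 0.33 * (0.46*30 + 8.13)
ET = 0.43 * 0.33 * 21.9300

3.1119 mm/day


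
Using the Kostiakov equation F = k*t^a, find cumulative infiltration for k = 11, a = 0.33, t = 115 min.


F = k * t^a = 11 * 115^0.33
F = 11 * 4.786635

52.6530 mm


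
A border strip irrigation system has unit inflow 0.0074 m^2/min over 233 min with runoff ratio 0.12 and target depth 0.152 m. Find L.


L = q*t/((1+r)*Z)
L = 0.0074*233/((1+0.12)*0.152)
L = 1.7242/0.17024

10.1281 m


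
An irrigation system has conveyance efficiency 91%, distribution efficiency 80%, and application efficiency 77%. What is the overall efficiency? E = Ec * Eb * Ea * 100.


Ec = 0.91, Eb = 0.8, Ea = 0.77
E = 0.91 * 0.8 * 0.77 * 100 = 56.0560%

56.0560 %


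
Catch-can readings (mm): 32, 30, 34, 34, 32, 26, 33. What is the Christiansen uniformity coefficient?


mean = 31.571429 mm
MAD = 2.040816 mm
CU = (1 - 2.040816/31.571429)*100

93.5359 %


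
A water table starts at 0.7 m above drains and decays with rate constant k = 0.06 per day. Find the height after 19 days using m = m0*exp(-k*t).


m = m0 * exp(-k*t)
m = 0.7 * exp(-0.06 * 19)
m = 0.7 * exp(-1.1400)

0.2239 m


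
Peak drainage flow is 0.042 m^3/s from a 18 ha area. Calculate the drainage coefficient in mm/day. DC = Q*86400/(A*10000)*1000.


DC = Q * 86400 / (A * 10000) * 1000
DC = 0.042 * 86400 / (18 * 10000) * 1000
DC = 3628800.0000 / 180000

20.1600 mm/day


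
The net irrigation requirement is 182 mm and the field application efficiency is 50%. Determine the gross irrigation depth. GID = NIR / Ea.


Ea = 50% = 0.5
GID = NIR / Ea = 182 / 0.5 = 364.0000 mm

364.0000 mm


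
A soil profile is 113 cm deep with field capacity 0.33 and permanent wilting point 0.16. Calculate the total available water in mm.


AWC = (FC - PWP) * d * 10
AWC = (0.33 - 0.16) * 113 * 10
AWC = 0.1700 * 113 * 10

192.1000 mm


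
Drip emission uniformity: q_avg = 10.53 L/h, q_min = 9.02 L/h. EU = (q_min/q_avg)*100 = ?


EU = (q_min/q_avg)*100 = (9.02/10.53)*100 = 85.6600%

85.6600 %


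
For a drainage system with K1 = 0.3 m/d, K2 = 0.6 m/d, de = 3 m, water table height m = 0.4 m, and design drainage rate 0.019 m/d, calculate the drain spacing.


S^2 = 8*K2*de*m/q + 4*K1*m^2/q
S^2 = 8*0.6*3*0.4/0.019 + 4*0.3*0.4^2/0.019
S = sqrt(313.2632)

17.6992 m


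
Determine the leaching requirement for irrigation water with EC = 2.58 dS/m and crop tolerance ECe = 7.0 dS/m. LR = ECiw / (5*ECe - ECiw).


LR = ECiw / (5*ECe - ECiw)
LR = 2.58 / (5*7.0 - 2.58)
LR = 2.58 / 32.4200

0.0796


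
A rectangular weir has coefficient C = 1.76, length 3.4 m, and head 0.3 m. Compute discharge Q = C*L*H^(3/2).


Q = C * L * H^(3/2) = 1.76 * 3.4 * 0.3^1.5 = 1.76 * 3.4 * 0.164317

0.9833 m^3/s


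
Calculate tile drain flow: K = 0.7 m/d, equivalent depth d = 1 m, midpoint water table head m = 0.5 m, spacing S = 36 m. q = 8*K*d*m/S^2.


q = 8*K*d*m/S^2
q = 8*0.7*1*0.5/36^2
q = 2.8000 / 1296

0.0022 m/d


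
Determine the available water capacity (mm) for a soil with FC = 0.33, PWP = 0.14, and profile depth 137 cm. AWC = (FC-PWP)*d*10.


AWC = (FC - PWP) * d * 10
AWC = (0.33 - 0.14) * 137 * 10
AWC = 0.1900 * 137 * 10

260.3000 mm


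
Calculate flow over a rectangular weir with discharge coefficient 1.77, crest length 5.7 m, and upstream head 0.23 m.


Q = C * L * H^(3/2) = 1.77 * 5.7 * 0.23^1.5 = 1.77 * 5.7 * 0.110304

1.1129 m^3/s


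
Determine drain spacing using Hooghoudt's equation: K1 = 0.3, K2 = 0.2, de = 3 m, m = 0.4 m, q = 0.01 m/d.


S^2 = 8*K2*de*m/q + 4*K1*m^2/q
S^2 = 8*0.2*3*0.4/0.01 + 4*0.3*0.4^2/0.01
S = sqrt(211.2000)

14.5327 m


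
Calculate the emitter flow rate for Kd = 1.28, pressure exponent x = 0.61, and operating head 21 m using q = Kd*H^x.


q = Kd * H^x = 1.28 * 21^0.61 = 1.28 * 6.405511

8.1991 L/h


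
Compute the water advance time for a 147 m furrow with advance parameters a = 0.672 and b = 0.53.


t = (L/a)^(1/b)
t = (147/0.672)^(1/0.53)
t = 218.750000^(1/0.53)

26001.3767 min


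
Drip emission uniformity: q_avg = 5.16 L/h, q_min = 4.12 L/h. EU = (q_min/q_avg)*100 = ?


EU = (q_min/q_avg)*100 = (4.12/5.16)*100 = 79.8450%

79.8450 %


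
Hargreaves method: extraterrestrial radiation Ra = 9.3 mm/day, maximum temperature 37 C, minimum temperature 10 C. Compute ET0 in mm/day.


Tmean = (Tmax + Tmin)/2 = (37 + 10)/2 = 23.5
ET0 = 0.0023 * 9.3 * (23.5 + 17.8) * sqrt(37 - 10)
ET0 = 0.0023 * 9.3 * 41.3 * 5.196152

4.5903 mm/day


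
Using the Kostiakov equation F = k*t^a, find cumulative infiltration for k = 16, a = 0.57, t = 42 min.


F = k * t^a = 16 * 42^0.57
F = 16 * 8.418837

134.7014 mm


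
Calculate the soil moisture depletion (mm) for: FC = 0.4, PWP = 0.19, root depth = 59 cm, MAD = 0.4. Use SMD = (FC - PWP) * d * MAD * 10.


SMD = (FC - PWP) * d * MAD * 10
SMD = (0.4 - 0.19) * 59 * 0.4 * 10
SMD = 0.2100 * 59 * 0.4 * 10

49.5600 mm


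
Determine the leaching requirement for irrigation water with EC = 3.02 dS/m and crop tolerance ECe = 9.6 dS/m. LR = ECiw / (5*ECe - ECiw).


LR = ECiw / (5*ECe - ECiw)
LR = 3.02 / (5*9.6 - 3.02)
LR = 3.02 / 44.9800

0.0671


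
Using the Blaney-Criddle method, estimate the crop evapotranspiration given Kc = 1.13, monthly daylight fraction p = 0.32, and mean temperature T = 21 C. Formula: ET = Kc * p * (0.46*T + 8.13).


ET = Kc * p * (0.46*T + 8.13)
ET = 1.13 * 0.32 * (0.46*21 + 8.13)
ET = 1.13 * 0.32 * 17.7900

6.4329 mm/day


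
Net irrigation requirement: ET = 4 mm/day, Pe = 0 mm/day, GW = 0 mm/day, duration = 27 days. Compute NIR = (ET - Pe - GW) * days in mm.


Daily deficit = ET - Pe - GW = 4 - 0 - 0 = 4 mm/day
NIR = 4 * 27 = 108 mm

108.0000 mm


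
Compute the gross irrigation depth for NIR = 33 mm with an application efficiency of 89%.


Ea = 89% = 0.89
GID = NIR / Ea = 33 / 0.89 = 37.0787 mm

37.0787 mm


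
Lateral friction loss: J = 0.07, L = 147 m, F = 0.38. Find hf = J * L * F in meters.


hf = J * L * F = 0.07 * 147 * 0.38 = 3.9102 m

3.9102 m


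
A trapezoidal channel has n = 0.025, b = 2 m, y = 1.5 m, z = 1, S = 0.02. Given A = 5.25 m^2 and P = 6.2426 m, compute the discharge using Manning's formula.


R = A/P = 5.25/6.2426 = 0.840996
Q = (1/0.025) * 5.25 * 0.840996^(2/3) * 0.02^0.5

26.4604 m^3/s


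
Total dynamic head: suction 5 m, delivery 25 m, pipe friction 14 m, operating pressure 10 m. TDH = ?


TDH = Hs + Hd + hf + Hp = 5 + 25 + 14 + 10 = 54

54 m


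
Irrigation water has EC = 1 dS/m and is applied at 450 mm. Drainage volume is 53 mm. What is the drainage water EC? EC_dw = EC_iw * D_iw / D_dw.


EC_dw = EC_iw * D_iw / D_dw
EC_dw = 1 * 450 / 53
EC_dw = 450 / 53

8.4906 dS/m


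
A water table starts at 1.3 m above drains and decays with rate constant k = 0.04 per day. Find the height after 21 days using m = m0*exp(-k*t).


m = m0 * exp(-k*t)
m = 1.3 * exp(-0.04 * 21)
m = 1.3 * exp(-0.8400)

0.5612 m


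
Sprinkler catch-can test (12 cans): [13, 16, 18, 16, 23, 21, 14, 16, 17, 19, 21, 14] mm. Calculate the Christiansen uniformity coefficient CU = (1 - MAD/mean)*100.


mean = 17.333333 mm
MAD = 2.555556 mm
CU = (1 - 2.555556/17.333333)*100

85.2564 %


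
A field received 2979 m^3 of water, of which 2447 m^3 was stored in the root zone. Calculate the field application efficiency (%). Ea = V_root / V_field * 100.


Ea = V_root / V_field * 100 = 2447 / 2979 * 100 = 82.1417%

82.1417 %


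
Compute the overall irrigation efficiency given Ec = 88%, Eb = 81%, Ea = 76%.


Ec = 0.88, Eb = 0.81, Ea = 0.76
E = 0.88 * 0.81 * 0.76 * 100 = 54.1728%

54.1728 %


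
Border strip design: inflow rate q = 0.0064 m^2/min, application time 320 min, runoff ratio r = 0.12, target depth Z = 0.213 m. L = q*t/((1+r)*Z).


L = q*t/((1+r)*Z)
L = 0.0064*320/((1+0.12)*0.213)
L = 2.048/0.23856

8.5848 m


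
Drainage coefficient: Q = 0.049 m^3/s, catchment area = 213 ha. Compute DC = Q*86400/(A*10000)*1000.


DC = Q * 86400 / (A * 10000) * 1000
DC = 0.049 * 86400 / (213 * 10000) * 1000
DC = 4233600.0000 / 2130000

1.9876 mm/day


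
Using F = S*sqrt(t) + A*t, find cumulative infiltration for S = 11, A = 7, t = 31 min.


F = S*sqrt(t) + A*t
F = 11*sqrt(31) + 7*31
F = 11*5.567764 + 217

278.2454 mm


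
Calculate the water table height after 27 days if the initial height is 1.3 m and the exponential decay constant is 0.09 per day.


m = m0 * exp(-k*t)
m = 1.3 * exp(-0.09 * 27)
m = 1.3 * exp(-2.4300)

0.1144 m


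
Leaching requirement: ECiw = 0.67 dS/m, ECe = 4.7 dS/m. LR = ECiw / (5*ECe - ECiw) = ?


LR = ECiw / (5*ECe - ECiw)
LR = 0.67 / (5*4.7 - 0.67)
LR = 0.67 / 22.8300

0.0293


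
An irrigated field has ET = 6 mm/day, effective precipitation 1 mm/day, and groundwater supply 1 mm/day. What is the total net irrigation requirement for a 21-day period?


Daily deficit = ET - Pe - GW = 6 - 1 - 1 = 4 mm/day
NIR = 4 * 21 = 84 mm

84.0000 mm


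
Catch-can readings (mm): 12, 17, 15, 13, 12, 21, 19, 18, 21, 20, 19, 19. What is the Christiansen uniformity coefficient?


mean = 17.166667 mm
MAD = 2.805556 mm
CU = (1 - 2.805556/17.166667)*100

83.6570 %


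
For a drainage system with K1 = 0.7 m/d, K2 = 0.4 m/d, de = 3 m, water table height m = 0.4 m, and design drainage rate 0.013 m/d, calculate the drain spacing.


S^2 = 8*K2*de*m/q + 4*K1*m^2/q
S^2 = 8*0.4*3*0.4/0.013 + 4*0.7*0.4^2/0.013
S = sqrt(329.8462)

18.1617 m


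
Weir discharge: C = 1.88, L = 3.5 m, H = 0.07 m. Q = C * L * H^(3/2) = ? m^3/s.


Q = C * L * H^(3/2) = 1.88 * 3.5 * 0.07^1.5 = 1.88 * 3.5 * 0.018520

0.1219 m^3/s


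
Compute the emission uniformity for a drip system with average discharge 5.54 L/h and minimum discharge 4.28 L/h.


EU = (q_min/q_avg)*100 = (4.28/5.54)*100 = 77.2563%

77.2563 %


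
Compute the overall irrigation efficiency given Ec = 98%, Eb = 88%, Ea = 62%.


Ec = 0.98, Eb = 0.88, Ea = 0.62
E = 0.98 * 0.88 * 0.62 * 100 = 53.4688%

53.4688 %


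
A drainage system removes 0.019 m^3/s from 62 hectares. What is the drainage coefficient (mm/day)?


DC = Q * 86400 / (A * 10000) * 1000
DC = 0.019 * 86400 / (62 * 10000) * 1000
DC = 1641600.0000 / 620000

2.6477 mm/day


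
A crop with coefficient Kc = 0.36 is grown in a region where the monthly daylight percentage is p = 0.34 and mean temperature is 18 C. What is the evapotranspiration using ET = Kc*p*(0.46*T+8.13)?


ET = Kc * p * (0.46*T + 8.13)
ET = 0.36 * 0.34 * (0.46*18 + 8.13)
ET = 0.36 * 0.34 * 16.4100

2.0086 mm/day


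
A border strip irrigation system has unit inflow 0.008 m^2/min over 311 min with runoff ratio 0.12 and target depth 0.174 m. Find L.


L = q*t/((1+r)*Z)
L = 0.008*311/((1+0.12)*0.174)
L = 2.488/0.19488

12.7668 m


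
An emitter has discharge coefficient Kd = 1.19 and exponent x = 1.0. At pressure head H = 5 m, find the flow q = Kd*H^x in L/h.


q = Kd * H^x = 1.19 * 5^1.0 = 1.19 * 5.000000

5.9500 L/h


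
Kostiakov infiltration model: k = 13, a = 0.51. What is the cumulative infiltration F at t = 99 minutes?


F = k * t^a = 13 * 99^0.51
F = 13 * 10.417750

135.4307 mm


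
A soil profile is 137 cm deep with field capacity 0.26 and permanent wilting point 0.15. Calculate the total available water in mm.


AWC = (FC - PWP) * d * 10
AWC = (0.26 - 0.15) * 137 * 10
AWC = 0.1100 * 137 * 10

150.7000 mm


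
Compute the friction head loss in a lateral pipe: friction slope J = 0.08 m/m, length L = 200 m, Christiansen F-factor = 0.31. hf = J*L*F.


hf = J * L * F = 0.08 * 200 * 0.31 = 4.9600 m

4.9600 m


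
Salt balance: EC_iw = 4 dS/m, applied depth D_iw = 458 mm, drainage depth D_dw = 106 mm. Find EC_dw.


EC_dw = EC_iw * D_iw / D_dw
EC_dw = 4 * 458 / 106
EC_dw = 1832 / 106

17.2830 dS/m


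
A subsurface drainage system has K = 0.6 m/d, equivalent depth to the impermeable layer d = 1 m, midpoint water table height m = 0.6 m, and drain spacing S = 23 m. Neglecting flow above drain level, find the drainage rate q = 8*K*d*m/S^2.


q = 8*K*d*m/S^2
q = 8*0.6*1*0.6/23^2
q = 2.8800 / 529

0.0054 m/d


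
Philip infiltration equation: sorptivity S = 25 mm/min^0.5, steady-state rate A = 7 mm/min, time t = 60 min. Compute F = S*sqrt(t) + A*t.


F = S*sqrt(t) + A*t
F = 25*sqrt(60) + 7*60
F = 25*7.745967 + 420

613.6492 mm


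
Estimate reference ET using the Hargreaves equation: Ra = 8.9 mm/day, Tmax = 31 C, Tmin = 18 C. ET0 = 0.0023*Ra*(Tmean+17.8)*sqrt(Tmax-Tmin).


Tmean = (Tmax + Tmin)/2 = (31 + 18)/2 = 24.5
ET0 = 0.0023 * 8.9 * (24.5 + 17.8) * sqrt(31 - 18)
ET0 = 0.0023 * 8.9 * 42.3 * 3.605551

3.1220 mm/day


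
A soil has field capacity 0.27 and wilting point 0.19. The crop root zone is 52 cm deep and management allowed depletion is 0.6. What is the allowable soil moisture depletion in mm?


SMD = (FC - PWP) * d * MAD * 10
SMD = (0.27 - 0.19) * 52 * 0.6 * 10
SMD = 0.0800 * 52 * 0.6 * 10

24.9600 mm


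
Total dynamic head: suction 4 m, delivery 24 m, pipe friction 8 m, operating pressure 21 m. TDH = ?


TDH = Hs + Hd + hf + Hp = 4 + 24 + 8 + 21 = 57

57 m


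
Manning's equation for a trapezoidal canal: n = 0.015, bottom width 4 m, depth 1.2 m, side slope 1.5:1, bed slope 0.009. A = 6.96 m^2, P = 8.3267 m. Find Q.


R = A/P = 6.96/8.3267 = 0.835865
Q = (1/0.015) * 6.96 * 0.835865^(2/3) * 0.009^0.5

39.0598 m^3/s


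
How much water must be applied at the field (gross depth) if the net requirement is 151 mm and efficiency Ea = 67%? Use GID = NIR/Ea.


Ea = 67% = 0.67
GID = NIR / Ea = 151 / 0.67 = 225.3731 mm

225.3731 mm


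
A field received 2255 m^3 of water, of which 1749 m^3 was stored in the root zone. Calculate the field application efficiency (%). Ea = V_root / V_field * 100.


Ea = V_root / V_field * 100 = 1749 / 2255 * 100 = 77.5610%

77.5610 %


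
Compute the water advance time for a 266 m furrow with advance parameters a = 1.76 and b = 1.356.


t = (L/a)^(1/b)
t = (266/1.76)^(1/1.356)
t = 151.136364^(1/1.356)

40.4766 min


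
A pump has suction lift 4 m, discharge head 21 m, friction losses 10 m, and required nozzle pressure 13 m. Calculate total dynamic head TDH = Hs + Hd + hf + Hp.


TDH = Hs + Hd + hf + Hp = 4 + 21 + 10 + 13 = 48

48 m


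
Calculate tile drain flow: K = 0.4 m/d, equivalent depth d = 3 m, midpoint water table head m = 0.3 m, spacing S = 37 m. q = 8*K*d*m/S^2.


q = 8*K*d*m/S^2
q = 8*0.4*3*0.3/37^2
q = 2.8800 / 1369

0.0021 m/d


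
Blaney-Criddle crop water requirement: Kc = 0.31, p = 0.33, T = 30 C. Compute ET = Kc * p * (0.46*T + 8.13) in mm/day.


ET = Kc * p * (0.46*T + 8.13)
ET = 0.31 * 0.33 * (0.46*30 + 8.13)
ET = 0.31 * 0.33 * 21.9300

2.2434 mm/day


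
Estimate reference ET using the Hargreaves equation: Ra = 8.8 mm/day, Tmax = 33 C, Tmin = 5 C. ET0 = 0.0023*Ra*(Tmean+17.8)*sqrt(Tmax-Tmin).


Tmean = (Tmax + Tmin)/2 = (33 + 5)/2 = 19.0
ET0 = 0.0023 * 8.8 * (19.0 + 17.8) * sqrt(33 - 5)
ET0 = 0.0023 * 8.8 * 36.8 * 5.291503

3.9413 mm/day
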